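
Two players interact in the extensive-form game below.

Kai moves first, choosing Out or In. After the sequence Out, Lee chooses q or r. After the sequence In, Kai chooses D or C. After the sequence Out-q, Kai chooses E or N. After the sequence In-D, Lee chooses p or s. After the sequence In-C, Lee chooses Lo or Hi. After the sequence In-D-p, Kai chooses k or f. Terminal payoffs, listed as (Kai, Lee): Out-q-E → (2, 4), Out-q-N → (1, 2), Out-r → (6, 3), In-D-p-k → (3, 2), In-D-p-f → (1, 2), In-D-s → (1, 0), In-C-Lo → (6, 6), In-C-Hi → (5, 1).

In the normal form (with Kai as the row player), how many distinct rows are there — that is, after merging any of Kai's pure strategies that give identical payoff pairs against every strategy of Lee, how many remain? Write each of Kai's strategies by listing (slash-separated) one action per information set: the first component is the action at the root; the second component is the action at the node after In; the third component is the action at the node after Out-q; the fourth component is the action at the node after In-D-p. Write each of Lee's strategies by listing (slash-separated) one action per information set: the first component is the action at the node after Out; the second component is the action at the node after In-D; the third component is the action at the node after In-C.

Kai has 16 pure strategies: Out/D/E/k, Out/D/E/f, Out/D/N/k, Out/D/N/f, Out/C/E/k, Out/C/E/f, Out/C/N/k, Out/C/N/f, In/D/E/k, In/D/E/f, In/D/N/k, In/D/N/f, In/C/E/k, In/C/E/f, In/C/N/k, In/C/N/f. Columns: q/p/Lo, q/p/Hi, q/s/Lo, q/s/Hi, r/p/Lo, r/p/Hi, r/s/Lo, r/s/Hi.
{Out/D/E/k, Out/D/E/f, Out/C/E/k, Out/C/E/f} → row (2,4) (2,4) (2,4) (2,4) (6,3) (6,3) (6,3) (6,3)
{Out/D/N/k, Out/D/N/f, Out/C/N/k, Out/C/N/f} → row (1,2) (1,2) (1,2) (1,2) (6,3) (6,3) (6,3) (6,3)
{In/D/E/k, In/D/N/k} → row (3,2) (3,2) (1,0) (1,0) (3,2) (3,2) (1,0) (1,0)
{In/D/E/f, In/D/N/f} → row (1,2) (1,2) (1,0) (1,0) (1,2) (1,2) (1,0) (1,0)
{In/C/E/k, In/C/E/f, In/C/N/k, In/C/N/f} → row (6,6) (5,1) (6,6) (5,1) (6,6) (5,1) (6,6) (5,1)
That's 5 distinct rows out of 16 strategies.

5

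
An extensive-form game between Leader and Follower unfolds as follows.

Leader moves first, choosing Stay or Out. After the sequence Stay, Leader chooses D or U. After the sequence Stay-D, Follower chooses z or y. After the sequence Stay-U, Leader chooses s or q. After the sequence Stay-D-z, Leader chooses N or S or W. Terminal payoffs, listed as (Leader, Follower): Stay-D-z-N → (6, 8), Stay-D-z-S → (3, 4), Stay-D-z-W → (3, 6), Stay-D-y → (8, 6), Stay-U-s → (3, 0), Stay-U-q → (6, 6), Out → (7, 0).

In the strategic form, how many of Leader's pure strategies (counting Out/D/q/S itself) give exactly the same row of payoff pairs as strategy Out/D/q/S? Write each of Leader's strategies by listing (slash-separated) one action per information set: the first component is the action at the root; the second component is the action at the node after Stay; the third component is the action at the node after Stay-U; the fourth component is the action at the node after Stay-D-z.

12

Row for Out/D/q/S (columns z, y): (7,0) (7,0).
Under Out/D/q/S, Leader's choice at the node after Stay and at the node after Stay-U and at the node after Stay-D-z can never be reached regardless of what Follower does, so varying those choices leaves every outcome unchanged.
Holding the reachable choices fixed and varying the unreachable ones freely already gives 2 × 2 × 3 = 12 equivalent strategies.
No other strategy reproduces this row, so those 12 are the full class: Out/D/s/N, Out/D/s/S, Out/D/s/W, Out/D/q/N, Out/D/q/S, Out/D/q/W, Out/U/s/N, Out/U/s/S, Out/U/s/W, Out/U/q/N, Out/U/q/S, Out/U/q/W.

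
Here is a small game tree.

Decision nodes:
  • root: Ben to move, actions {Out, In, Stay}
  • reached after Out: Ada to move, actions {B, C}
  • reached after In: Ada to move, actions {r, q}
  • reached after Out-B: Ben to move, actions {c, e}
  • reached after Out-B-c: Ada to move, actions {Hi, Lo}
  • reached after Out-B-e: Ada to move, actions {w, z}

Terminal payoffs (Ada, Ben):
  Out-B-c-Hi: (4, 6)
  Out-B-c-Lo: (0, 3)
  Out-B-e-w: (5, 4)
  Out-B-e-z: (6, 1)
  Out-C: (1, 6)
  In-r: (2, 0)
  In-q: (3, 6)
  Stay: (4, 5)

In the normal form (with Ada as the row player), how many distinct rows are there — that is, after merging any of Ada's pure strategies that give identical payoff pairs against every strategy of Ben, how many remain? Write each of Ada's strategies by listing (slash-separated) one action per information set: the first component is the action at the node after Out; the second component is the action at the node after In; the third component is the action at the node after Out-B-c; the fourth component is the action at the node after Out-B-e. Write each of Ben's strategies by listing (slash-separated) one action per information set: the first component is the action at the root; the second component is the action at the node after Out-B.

Ada has 16 pure strategies: B/r/Hi/w, B/r/Hi/z, B/r/Lo/w, B/r/Lo/z, B/q/Hi/w, B/q/Hi/z, B/q/Lo/w, B/q/Lo/z, C/r/Hi/w, C/r/Hi/z, C/r/Lo/w, C/r/Lo/z, C/q/Hi/w, C/q/Hi/z, C/q/Lo/w, C/q/Lo/z. Columns: Out/c, Out/e, In/c, In/e, Stay/c, Stay/e.
{B/r/Hi/w} → row (4,6) (5,4) (2,0) (2,0) (4,5) (4,5)
{B/r/Hi/z} → row (4,6) (6,1) (2,0) (2,0) (4,5) (4,5)
{B/r/Lo/w} → row (0,3) (5,4) (2,0) (2,0) (4,5) (4,5)
{B/r/Lo/z} → row (0,3) (6,1) (2,0) (2,0) (4,5) (4,5)
{B/q/Hi/w} → row (4,6) (5,4) (3,6) (3,6) (4,5) (4,5)
{B/q/Hi/z} → row (4,6) (6,1) (3,6) (3,6) (4,5) (4,5)
{B/q/Lo/w} → row (0,3) (5,4) (3,6) (3,6) (4,5) (4,5)
{B/q/Lo/z} → row (0,3) (6,1) (3,6) (3,6) (4,5) (4,5)
{C/r/Hi/w, C/r/Hi/z, C/r/Lo/w, C/r/Lo/z} → row (1,6) (1,6) (2,0) (2,0) (4,5) (4,5)
{C/q/Hi/w, C/q/Hi/z, C/q/Lo/w, C/q/Lo/z} → row (1,6) (1,6) (3,6) (3,6) (4,5) (4,5)
That's 10 distinct rows out of 16 strategies.

10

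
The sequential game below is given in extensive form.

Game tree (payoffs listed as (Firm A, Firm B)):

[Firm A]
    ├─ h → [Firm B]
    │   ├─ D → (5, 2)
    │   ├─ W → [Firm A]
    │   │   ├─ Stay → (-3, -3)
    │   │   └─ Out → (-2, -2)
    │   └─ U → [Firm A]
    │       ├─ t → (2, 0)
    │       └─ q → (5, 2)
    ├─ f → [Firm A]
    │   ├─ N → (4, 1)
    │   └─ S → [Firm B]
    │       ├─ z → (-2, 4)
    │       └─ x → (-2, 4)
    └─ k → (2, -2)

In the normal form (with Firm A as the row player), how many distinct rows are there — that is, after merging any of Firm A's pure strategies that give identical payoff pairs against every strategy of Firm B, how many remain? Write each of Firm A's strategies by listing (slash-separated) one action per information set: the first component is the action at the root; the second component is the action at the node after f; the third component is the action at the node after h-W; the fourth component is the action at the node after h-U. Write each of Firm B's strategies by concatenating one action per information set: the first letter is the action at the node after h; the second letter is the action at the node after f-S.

7

Firm A has 24 pure strategies: h/N/Stay/t, h/N/Stay/q, h/N/Out/t, h/N/Out/q, h/S/Stay/t, h/S/Stay/q, h/S/Out/t, h/S/Out/q, f/N/Stay/t, f/N/Stay/q, f/N/Out/t, f/N/Out/q, f/S/Stay/t, f/S/Stay/q, f/S/Out/t, f/S/Out/q, k/N/Stay/t, k/N/Stay/q, k/N/Out/t, k/N/Out/q, k/S/Stay/t, k/S/Stay/q, k/S/Out/t, k/S/Out/q. Columns: Dz, Dx, Wz, Wx, Uz, Ux.
{h/N/Stay/t, h/S/Stay/t} → row (5,2) (5,2) (-3,-3) (-3,-3) (2,0) (2,0)
{h/N/Stay/q, h/S/Stay/q} → row (5,2) (5,2) (-3,-3) (-3,-3) (5,2) (5,2)
{h/N/Out/t, h/S/Out/t} → row (5,2) (5,2) (-2,-2) (-2,-2) (2,0) (2,0)
{h/N/Out/q, h/S/Out/q} → row (5,2) (5,2) (-2,-2) (-2,-2) (5,2) (5,2)
{f/N/Stay/t, f/N/Stay/q, f/N/Out/t, f/N/Out/q} → row (4,1) (4,1) (4,1) (4,1) (4,1) (4,1)
{f/S/Stay/t, f/S/Stay/q, f/S/Out/t, f/S/Out/q} → row (-2,4) (-2,4) (-2,4) (-2,4) (-2,4) (-2,4)
{k/N/Stay/t, k/N/Stay/q, k/N/Out/t, k/N/Out/q, k/S/Stay/t, k/S/Stay/q, k/S/Out/t, k/S/Out/q} → row (2,-2) (2,-2) (2,-2) (2,-2) (2,-2) (2,-2)
That's 7 distinct rows out of 24 strategies.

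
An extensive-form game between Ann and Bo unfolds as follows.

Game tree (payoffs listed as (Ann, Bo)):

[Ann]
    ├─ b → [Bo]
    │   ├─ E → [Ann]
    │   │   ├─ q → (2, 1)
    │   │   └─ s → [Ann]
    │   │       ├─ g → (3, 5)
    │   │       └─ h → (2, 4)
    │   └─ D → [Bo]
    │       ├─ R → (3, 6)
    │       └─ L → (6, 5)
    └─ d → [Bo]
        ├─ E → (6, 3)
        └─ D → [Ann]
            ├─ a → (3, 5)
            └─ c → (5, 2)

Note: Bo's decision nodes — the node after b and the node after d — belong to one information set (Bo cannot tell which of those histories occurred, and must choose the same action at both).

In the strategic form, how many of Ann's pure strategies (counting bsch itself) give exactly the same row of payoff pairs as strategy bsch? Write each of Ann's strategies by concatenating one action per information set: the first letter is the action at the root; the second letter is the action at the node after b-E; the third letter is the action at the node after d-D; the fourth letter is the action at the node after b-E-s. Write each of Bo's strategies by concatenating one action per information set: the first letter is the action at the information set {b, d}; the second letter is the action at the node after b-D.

Row for bsch (columns ER, EL, DR, DL): (2,4) (2,4) (3,6) (6,5).
Under bsch, Ann's choice at the node after d-D can never be reached regardless of what Bo does, so varying those choices leaves every outcome unchanged.
Holding the reachable choices fixed and varying the unreachable one freely already gives 2 equivalent strategies.
No other strategy reproduces this row, so those 2 are the full class: bsah, bsch.

2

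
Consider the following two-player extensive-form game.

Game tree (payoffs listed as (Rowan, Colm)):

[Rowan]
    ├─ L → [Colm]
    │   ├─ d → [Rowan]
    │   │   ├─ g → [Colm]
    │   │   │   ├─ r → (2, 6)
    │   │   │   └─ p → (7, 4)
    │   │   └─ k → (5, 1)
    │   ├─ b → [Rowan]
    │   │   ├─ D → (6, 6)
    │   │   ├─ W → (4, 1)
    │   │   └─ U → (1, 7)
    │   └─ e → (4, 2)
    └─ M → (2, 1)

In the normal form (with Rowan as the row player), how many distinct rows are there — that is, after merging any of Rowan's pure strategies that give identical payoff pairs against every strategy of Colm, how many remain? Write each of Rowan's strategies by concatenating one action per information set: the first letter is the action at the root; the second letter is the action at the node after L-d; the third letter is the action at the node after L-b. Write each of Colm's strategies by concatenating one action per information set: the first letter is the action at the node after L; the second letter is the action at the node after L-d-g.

Rowan has 12 pure strategies: LgD, LgW, LgU, LkD, LkW, LkU, MgD, MgW, MgU, MkD, MkW, MkU. Columns: dr, dp, br, bp, er, ep.
{LgD} → row (2,6) (7,4) (6,6) (6,6) (4,2) (4,2)
{LgW} → row (2,6) (7,4) (4,1) (4,1) (4,2) (4,2)
{LgU} → row (2,6) (7,4) (1,7) (1,7) (4,2) (4,2)
{LkD} → row (5,1) (5,1) (6,6) (6,6) (4,2) (4,2)
{LkW} → row (5,1) (5,1) (4,1) (4,1) (4,2) (4,2)
{LkU} → row (5,1) (5,1) (1,7) (1,7) (4,2) (4,2)
{MgD, MgW, MgU, MkD, MkW, MkU} → row (2,1) (2,1) (2,1) (2,1) (2,1) (2,1)
That's 7 distinct rows out of 12 strategies.

7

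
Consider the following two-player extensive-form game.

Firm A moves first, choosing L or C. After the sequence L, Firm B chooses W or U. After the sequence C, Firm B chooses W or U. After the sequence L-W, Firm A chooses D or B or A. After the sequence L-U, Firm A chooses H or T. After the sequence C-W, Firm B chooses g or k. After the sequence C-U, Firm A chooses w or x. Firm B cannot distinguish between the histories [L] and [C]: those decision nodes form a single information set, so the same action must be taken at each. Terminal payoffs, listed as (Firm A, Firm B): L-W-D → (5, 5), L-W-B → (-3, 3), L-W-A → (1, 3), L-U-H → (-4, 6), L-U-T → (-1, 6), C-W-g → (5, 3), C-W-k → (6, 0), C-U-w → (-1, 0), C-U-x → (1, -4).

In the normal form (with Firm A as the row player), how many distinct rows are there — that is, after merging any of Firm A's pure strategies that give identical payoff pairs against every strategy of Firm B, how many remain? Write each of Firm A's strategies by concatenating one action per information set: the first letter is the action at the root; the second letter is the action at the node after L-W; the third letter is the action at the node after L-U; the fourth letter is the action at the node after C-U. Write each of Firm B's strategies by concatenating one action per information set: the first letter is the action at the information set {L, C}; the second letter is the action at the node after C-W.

8

Firm A has 24 pure strategies: LDHw, LDHx, LDTw, LDTx, LBHw, LBHx, LBTw, LBTx, LAHw, LAHx, LATw, LATx, CDHw, CDHx, CDTw, CDTx, CBHw, CBHx, CBTw, CBTx, CAHw, CAHx, CATw, CATx. Columns: Wg, Wk, Ug, Uk.
{LDHw, LDHx} → row (5,5) (5,5) (-4,6) (-4,6)
{LDTw, LDTx} → row (5,5) (5,5) (-1,6) (-1,6)
{LBHw, LBHx} → row (-3,3) (-3,3) (-4,6) (-4,6)
{LBTw, LBTx} → row (-3,3) (-3,3) (-1,6) (-1,6)
{LAHw, LAHx} → row (1,3) (1,3) (-4,6) (-4,6)
{LATw, LATx} → row (1,3) (1,3) (-1,6) (-1,6)
{CDHw, CDTw, CBHw, CBTw, CAHw, CATw} → row (5,3) (6,0) (-1,0) (-1,0)
{CDHx, CDTx, CBHx, CBTx, CAHx, CATx} → row (5,3) (6,0) (1,-4) (1,-4)
That's 8 distinct rows out of 24 strategies.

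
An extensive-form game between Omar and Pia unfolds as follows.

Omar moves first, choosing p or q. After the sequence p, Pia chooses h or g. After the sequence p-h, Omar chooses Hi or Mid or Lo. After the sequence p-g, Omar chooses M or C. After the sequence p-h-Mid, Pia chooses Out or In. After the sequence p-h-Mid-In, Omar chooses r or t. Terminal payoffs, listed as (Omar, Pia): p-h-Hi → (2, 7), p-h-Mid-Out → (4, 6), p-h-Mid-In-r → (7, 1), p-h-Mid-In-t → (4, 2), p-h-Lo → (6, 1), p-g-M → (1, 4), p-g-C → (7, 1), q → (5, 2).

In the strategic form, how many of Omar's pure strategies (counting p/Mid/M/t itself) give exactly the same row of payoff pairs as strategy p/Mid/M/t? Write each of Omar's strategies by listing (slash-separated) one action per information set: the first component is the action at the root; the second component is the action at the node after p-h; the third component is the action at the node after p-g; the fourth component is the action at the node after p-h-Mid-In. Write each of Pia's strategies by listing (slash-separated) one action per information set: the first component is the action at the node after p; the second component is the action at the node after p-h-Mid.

Row for p/Mid/M/t (columns h/Out, h/In, g/Out, g/In): (4,6) (4,2) (1,4) (1,4).
Every one of Omar's information sets is on the play path for some reply by Pia when Omar follows p/Mid/M/t.
Changing the action at any of them therefore changes at least one column, so only p/Mid/M/t itself gives this row.

1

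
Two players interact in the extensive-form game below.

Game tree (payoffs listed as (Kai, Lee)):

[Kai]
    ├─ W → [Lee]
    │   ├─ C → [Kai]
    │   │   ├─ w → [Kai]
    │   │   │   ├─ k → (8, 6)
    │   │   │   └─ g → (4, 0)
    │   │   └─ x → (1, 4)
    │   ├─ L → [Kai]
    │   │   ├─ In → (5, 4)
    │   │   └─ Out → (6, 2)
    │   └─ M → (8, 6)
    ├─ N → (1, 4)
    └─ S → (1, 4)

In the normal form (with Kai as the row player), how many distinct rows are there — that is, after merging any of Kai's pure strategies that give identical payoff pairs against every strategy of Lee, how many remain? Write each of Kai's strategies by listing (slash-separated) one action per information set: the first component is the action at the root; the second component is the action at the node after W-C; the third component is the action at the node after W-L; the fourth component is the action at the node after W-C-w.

7

Kai has 24 pure strategies: W/w/In/k, W/w/In/g, W/w/Out/k, W/w/Out/g, W/x/In/k, W/x/In/g, W/x/Out/k, W/x/Out/g, N/w/In/k, N/w/In/g, N/w/Out/k, N/w/Out/g, N/x/In/k, N/x/In/g, N/x/Out/k, N/x/Out/g, S/w/In/k, S/w/In/g, S/w/Out/k, S/w/Out/g, S/x/In/k, S/x/In/g, S/x/Out/k, S/x/Out/g. Columns: C, L, M.
{W/w/In/k} → row (8,6) (5,4) (8,6)
{W/w/In/g} → row (4,0) (5,4) (8,6)
{W/w/Out/k} → row (8,6) (6,2) (8,6)
{W/w/Out/g} → row (4,0) (6,2) (8,6)
{W/x/In/k, W/x/In/g} → row (1,4) (5,4) (8,6)
{W/x/Out/k, W/x/Out/g} → row (1,4) (6,2) (8,6)
{N/w/In/k, N/w/In/g, N/w/Out/k, N/w/Out/g, N/x/In/k, N/x/In/g, N/x/Out/k, N/x/Out/g, S/w/In/k, S/w/In/g, S/w/Out/k, S/w/Out/g, S/x/In/k, S/x/In/g, S/x/Out/k, S/x/Out/g} → row (1,4) (1,4) (1,4)
That's 7 distinct rows out of 24 strategies.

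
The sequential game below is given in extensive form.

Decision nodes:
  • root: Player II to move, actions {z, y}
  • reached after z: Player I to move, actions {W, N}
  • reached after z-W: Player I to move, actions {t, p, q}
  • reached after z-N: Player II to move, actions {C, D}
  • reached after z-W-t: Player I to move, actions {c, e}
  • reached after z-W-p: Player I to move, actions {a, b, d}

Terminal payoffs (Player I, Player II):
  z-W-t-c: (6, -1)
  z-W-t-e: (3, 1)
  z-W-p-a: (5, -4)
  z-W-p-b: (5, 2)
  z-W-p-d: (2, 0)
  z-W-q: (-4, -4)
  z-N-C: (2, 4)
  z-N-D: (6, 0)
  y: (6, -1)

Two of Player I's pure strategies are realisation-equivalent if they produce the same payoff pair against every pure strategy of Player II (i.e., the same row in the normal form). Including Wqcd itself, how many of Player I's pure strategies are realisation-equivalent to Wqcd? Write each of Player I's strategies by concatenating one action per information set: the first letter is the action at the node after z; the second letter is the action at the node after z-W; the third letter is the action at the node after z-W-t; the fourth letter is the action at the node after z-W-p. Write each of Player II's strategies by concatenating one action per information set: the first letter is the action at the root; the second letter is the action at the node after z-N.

6

Row for Wqcd (columns zC, zD, yC, yD): (-4,-4) (-4,-4) (6,-1) (6,-1).
Under Wqcd, Player I's choice at the node after z-W-t and at the node after z-W-p can never be reached regardless of what Player II does, so varying those choices leaves every outcome unchanged.
Holding the reachable choices fixed and varying the unreachable ones freely already gives 2 × 3 = 6 equivalent strategies.
No other strategy reproduces this row, so those 6 are the full class: Wqca, Wqcb, Wqcd, Wqea, Wqeb, Wqed.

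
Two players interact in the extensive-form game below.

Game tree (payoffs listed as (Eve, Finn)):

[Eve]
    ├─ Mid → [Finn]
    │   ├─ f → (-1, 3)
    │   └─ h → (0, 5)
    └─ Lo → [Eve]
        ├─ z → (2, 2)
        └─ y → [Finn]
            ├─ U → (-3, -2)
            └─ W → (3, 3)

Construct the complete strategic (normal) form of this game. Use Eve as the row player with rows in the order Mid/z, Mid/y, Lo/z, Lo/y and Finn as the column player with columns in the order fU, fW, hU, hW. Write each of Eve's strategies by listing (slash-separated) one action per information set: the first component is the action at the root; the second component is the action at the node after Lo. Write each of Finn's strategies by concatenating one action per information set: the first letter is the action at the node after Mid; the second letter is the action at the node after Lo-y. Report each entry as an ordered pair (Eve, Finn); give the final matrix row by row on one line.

Mid/z: (-1,3) (-1,3) (0,5) (0,5) | Mid/y: (-1,3) (-1,3) (0,5) (0,5) | Lo/z: (2,2) (2,2) (2,2) (2,2) | Lo/y: (-3,-2) (3,3) (-3,-2) (3,3)

            fU       fW       hU       hW
Mid/z   (-1,3)   (-1,3)    (0,5)    (0,5)
Mid/y   (-1,3)   (-1,3)    (0,5)    (0,5)
 Lo/z    (2,2)    (2,2)    (2,2)    (2,2)
 Lo/y  (-3,-2)    (3,3)  (-3,-2)    (3,3)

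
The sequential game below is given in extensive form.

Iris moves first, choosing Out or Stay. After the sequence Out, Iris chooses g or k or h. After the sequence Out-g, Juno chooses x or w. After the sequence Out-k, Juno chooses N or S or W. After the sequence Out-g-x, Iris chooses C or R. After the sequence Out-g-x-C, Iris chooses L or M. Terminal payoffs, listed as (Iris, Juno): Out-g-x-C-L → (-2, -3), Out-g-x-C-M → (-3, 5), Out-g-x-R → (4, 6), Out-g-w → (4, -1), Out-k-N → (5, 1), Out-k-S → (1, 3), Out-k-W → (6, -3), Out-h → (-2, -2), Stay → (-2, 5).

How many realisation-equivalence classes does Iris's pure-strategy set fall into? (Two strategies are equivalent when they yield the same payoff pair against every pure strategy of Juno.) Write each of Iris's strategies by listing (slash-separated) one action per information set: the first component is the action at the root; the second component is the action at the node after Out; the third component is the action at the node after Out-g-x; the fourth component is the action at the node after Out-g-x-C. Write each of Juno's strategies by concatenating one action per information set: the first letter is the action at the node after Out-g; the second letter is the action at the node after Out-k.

Iris has 24 pure strategies: Out/g/C/L, Out/g/C/M, Out/g/R/L, Out/g/R/M, Out/k/C/L, Out/k/C/M, Out/k/R/L, Out/k/R/M, Out/h/C/L, Out/h/C/M, Out/h/R/L, Out/h/R/M, Stay/g/C/L, Stay/g/C/M, Stay/g/R/L, Stay/g/R/M, Stay/k/C/L, Stay/k/C/M, Stay/k/R/L, Stay/k/R/M, Stay/h/C/L, Stay/h/C/M, Stay/h/R/L, Stay/h/R/M. Columns: xN, xS, xW, wN, wS, wW.
{Out/g/C/L} → row (-2,-3) (-2,-3) (-2,-3) (4,-1) (4,-1) (4,-1)
{Out/g/C/M} → row (-3,5) (-3,5) (-3,5) (4,-1) (4,-1) (4,-1)
{Out/g/R/L, Out/g/R/M} → row (4,6) (4,6) (4,6) (4,-1) (4,-1) (4,-1)
{Out/k/C/L, Out/k/C/M, Out/k/R/L, Out/k/R/M} → row (5,1) (1,3) (6,-3) (5,1) (1,3) (6,-3)
{Out/h/C/L, Out/h/C/M, Out/h/R/L, Out/h/R/M} → row (-2,-2) (-2,-2) (-2,-2) (-2,-2) (-2,-2) (-2,-2)
{Stay/g/C/L, Stay/g/C/M, Stay/g/R/L, Stay/g/R/M, Stay/k/C/L, Stay/k/C/M, Stay/k/R/L, Stay/k/R/M, Stay/h/C/L, Stay/h/C/M, Stay/h/R/L, Stay/h/R/M} → row (-2,5) (-2,5) (-2,5) (-2,5) (-2,5) (-2,5)
That's 6 distinct rows out of 24 strategies.

6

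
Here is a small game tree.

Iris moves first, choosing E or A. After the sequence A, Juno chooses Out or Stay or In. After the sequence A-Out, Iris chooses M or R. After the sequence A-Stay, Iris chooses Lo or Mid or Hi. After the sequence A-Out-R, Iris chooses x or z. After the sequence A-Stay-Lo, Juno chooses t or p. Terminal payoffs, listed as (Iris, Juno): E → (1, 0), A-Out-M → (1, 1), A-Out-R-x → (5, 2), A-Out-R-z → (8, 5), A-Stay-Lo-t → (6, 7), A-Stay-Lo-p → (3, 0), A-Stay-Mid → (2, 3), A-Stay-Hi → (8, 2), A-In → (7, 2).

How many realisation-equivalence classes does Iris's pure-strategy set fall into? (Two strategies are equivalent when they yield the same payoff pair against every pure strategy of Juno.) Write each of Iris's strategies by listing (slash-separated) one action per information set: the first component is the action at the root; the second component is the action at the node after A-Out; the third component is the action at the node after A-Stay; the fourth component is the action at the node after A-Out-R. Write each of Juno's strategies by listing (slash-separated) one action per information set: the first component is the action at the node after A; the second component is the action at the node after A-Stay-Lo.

10

Iris has 24 pure strategies: E/M/Lo/x, E/M/Lo/z, E/M/Mid/x, E/M/Mid/z, E/M/Hi/x, E/M/Hi/z, E/R/Lo/x, E/R/Lo/z, E/R/Mid/x, E/R/Mid/z, E/R/Hi/x, E/R/Hi/z, A/M/Lo/x, A/M/Lo/z, A/M/Mid/x, A/M/Mid/z, A/M/Hi/x, A/M/Hi/z, A/R/Lo/x, A/R/Lo/z, A/R/Mid/x, A/R/Mid/z, A/R/Hi/x, A/R/Hi/z. Columns: Out/t, Out/p, Stay/t, Stay/p, In/t, In/p.
{E/M/Lo/x, E/M/Lo/z, E/M/Mid/x, E/M/Mid/z, E/M/Hi/x, E/M/Hi/z, E/R/Lo/x, E/R/Lo/z, E/R/Mid/x, E/R/Mid/z, E/R/Hi/x, E/R/Hi/z} → row (1,0) (1,0) (1,0) (1,0) (1,0) (1,0)
{A/M/Lo/x, A/M/Lo/z} → row (1,1) (1,1) (6,7) (3,0) (7,2) (7,2)
{A/M/Mid/x, A/M/Mid/z} → row (1,1) (1,1) (2,3) (2,3) (7,2) (7,2)
{A/M/Hi/x, A/M/Hi/z} → row (1,1) (1,1) (8,2) (8,2) (7,2) (7,2)
{A/R/Lo/x} → row (5,2) (5,2) (6,7) (3,0) (7,2) (7,2)
{A/R/Lo/z} → row (8,5) (8,5) (6,7) (3,0) (7,2) (7,2)
{A/R/Mid/x} → row (5,2) (5,2) (2,3) (2,3) (7,2) (7,2)
{A/R/Mid/z} → row (8,5) (8,5) (2,3) (2,3) (7,2) (7,2)
{A/R/Hi/x} → row (5,2) (5,2) (8,2) (8,2) (7,2) (7,2)
{A/R/Hi/z} → row (8,5) (8,5) (8,2) (8,2) (7,2) (7,2)
That's 10 distinct rows out of 24 strategies.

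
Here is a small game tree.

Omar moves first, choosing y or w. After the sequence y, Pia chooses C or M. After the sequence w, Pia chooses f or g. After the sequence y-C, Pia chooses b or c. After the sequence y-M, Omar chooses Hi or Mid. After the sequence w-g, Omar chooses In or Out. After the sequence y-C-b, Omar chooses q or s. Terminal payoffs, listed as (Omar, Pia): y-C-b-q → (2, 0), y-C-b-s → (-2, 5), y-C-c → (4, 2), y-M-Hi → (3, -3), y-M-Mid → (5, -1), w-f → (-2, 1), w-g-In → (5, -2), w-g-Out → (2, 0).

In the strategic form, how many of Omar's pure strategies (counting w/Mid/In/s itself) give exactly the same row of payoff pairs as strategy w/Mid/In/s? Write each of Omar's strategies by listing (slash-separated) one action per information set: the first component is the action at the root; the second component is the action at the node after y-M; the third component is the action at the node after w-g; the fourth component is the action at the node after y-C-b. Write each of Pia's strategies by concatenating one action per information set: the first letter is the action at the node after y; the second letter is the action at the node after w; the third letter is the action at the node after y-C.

Row for w/Mid/In/s (columns Cfb, Cfc, Cgb, Cgc, Mfb, Mfc, Mgb, Mgc): (-2,1) (-2,1) (5,-2) (5,-2) (-2,1) (-2,1) (5,-2) (5,-2).
Under w/Mid/In/s, Omar's choice at the node after y-M and at the node after y-C-b can never be reached regardless of what Pia does, so varying those choices leaves every outcome unchanged.
Holding the reachable choices fixed and varying the unreachable ones freely already gives 2 × 2 = 4 equivalent strategies.
No other strategy reproduces this row, so those 4 are the full class: w/Hi/In/q, w/Hi/In/s, w/Mid/In/q, w/Mid/In/s.

4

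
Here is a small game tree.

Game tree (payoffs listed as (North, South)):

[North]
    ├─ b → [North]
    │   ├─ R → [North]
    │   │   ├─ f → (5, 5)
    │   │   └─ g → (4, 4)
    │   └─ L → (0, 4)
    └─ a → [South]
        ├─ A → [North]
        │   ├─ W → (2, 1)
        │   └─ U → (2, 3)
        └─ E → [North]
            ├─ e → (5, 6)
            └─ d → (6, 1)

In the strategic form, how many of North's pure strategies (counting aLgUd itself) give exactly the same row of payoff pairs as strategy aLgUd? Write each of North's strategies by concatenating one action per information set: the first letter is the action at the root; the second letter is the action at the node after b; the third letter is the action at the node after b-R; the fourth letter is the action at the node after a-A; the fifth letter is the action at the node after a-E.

4

Row for aLgUd (columns A, E): (2,3) (6,1).
Under aLgUd, North's choice at the node after b and at the node after b-R can never be reached regardless of what South does, so varying those choices leaves every outcome unchanged.
Holding the reachable choices fixed and varying the unreachable ones freely already gives 2 × 2 = 4 equivalent strategies.
No other strategy reproduces this row, so those 4 are the full class: aRfUd, aRgUd, aLfUd, aLgUd.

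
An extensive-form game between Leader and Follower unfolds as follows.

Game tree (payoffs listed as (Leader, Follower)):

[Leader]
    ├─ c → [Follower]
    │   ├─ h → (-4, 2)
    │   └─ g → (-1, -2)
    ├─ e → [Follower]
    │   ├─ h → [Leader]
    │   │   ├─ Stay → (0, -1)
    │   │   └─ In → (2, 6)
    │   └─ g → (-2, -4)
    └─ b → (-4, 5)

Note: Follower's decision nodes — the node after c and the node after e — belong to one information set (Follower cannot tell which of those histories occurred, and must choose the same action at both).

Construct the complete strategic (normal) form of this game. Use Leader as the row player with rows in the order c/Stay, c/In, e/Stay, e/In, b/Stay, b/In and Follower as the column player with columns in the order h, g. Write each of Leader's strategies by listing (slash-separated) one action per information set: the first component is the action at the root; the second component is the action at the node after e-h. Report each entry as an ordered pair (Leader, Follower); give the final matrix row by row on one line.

c/Stay: (-4,2) (-1,-2) | c/In: (-4,2) (-1,-2) | e/Stay: (0,-1) (-2,-4) | e/In: (2,6) (-2,-4) | b/Stay: (-4,5) (-4,5) | b/In: (-4,5) (-4,5)

              h        g
c/Stay   (-4,2)  (-1,-2)
  c/In   (-4,2)  (-1,-2)
e/Stay   (0,-1)  (-2,-4)
  e/In    (2,6)  (-2,-4)
b/Stay   (-4,5)   (-4,5)
  b/In   (-4,5)   (-4,5)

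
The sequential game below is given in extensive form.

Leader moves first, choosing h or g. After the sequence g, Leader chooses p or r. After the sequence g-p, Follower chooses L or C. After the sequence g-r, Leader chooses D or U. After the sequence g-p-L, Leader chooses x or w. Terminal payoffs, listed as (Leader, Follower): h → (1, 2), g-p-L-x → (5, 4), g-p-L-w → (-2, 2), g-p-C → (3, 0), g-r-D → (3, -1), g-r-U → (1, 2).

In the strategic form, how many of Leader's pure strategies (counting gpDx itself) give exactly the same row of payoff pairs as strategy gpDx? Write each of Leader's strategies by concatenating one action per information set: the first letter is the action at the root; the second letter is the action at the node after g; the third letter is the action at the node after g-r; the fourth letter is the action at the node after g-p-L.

Row for gpDx (columns L, C): (5,4) (3,0).
Under gpDx, Leader's choice at the node after g-r can never be reached regardless of what Follower does, so varying those choices leaves every outcome unchanged.
Holding the reachable choices fixed and varying the unreachable one freely already gives 2 equivalent strategies.
No other strategy reproduces this row, so those 2 are the full class: gpDx, gpUx.

2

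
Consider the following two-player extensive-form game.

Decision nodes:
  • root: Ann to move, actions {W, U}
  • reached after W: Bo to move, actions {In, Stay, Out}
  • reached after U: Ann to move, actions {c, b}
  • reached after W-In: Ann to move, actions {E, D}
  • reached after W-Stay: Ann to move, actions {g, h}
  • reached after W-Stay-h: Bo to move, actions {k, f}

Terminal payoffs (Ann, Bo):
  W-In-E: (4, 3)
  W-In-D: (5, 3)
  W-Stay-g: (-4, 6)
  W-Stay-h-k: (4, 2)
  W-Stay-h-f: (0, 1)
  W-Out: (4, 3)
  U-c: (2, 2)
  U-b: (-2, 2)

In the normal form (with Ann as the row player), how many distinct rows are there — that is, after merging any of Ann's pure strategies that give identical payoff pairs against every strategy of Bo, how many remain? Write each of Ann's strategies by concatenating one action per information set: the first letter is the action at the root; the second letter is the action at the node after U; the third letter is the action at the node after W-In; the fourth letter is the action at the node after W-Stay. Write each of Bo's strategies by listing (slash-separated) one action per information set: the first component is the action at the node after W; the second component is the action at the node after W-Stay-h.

6

Ann has 16 pure strategies: WcEg, WcEh, WcDg, WcDh, WbEg, WbEh, WbDg, WbDh, UcEg, UcEh, UcDg, UcDh, UbEg, UbEh, UbDg, UbDh. Columns: In/k, In/f, Stay/k, Stay/f, Out/k, Out/f.
{WcEg, WbEg} → row (4,3) (4,3) (-4,6) (-4,6) (4,3) (4,3)
{WcEh, WbEh} → row (4,3) (4,3) (4,2) (0,1) (4,3) (4,3)
{WcDg, WbDg} → row (5,3) (5,3) (-4,6) (-4,6) (4,3) (4,3)
{WcDh, WbDh} → row (5,3) (5,3) (4,2) (0,1) (4,3) (4,3)
{UcEg, UcEh, UcDg, UcDh} → row (2,2) (2,2) (2,2) (2,2) (2,2) (2,2)
{UbEg, UbEh, UbDg, UbDh} → row (-2,2) (-2,2) (-2,2) (-2,2) (-2,2) (-2,2)
That's 6 distinct rows out of 16 strategies.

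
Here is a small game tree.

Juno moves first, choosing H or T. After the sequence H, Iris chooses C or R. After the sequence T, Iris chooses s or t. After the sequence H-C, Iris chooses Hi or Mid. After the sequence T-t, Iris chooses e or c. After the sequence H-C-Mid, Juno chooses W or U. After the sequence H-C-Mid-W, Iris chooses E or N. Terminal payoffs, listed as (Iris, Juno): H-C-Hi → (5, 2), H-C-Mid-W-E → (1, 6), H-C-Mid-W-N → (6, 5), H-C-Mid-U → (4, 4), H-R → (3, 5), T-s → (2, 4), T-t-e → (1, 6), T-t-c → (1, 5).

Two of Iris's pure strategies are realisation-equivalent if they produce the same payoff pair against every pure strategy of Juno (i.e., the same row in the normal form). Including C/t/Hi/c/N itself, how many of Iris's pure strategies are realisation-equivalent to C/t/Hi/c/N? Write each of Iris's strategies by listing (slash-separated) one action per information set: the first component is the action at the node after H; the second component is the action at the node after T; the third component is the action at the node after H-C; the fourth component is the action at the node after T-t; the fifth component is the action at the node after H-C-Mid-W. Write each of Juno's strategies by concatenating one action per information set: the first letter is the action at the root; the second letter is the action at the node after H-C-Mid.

Row for C/t/Hi/c/N (columns HW, HU, TW, TU): (5,2) (5,2) (1,5) (1,5).
Under C/t/Hi/c/N, Iris's choice at the node after H-C-Mid-W can never be reached regardless of what Juno does, so varying those choices leaves every outcome unchanged.
Holding the reachable choices fixed and varying the unreachable one freely already gives 2 equivalent strategies.
No other strategy reproduces this row, so those 2 are the full class: C/t/Hi/c/E, C/t/Hi/c/N.

2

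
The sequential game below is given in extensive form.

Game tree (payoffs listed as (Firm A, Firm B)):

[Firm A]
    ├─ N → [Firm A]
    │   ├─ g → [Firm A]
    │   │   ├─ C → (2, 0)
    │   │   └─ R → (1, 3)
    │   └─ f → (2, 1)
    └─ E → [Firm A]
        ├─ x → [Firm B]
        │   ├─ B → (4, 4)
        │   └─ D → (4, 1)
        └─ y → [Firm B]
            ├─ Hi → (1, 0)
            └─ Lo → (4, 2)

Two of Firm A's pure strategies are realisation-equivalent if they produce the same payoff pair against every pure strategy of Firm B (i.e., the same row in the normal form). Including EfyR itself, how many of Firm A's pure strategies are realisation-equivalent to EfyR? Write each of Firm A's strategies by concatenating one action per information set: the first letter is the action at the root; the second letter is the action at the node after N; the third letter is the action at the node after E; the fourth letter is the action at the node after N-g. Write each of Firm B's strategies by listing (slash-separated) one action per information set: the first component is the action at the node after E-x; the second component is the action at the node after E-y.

4

Row for EfyR (columns B/Hi, B/Lo, D/Hi, D/Lo): (1,0) (4,2) (1,0) (4,2).
Under EfyR, Firm A's choice at the node after N and at the node after N-g can never be reached regardless of what Firm B does, so varying those choices leaves every outcome unchanged.
Holding the reachable choices fixed and varying the unreachable ones freely already gives 2 × 2 = 4 equivalent strategies.
No other strategy reproduces this row, so those 4 are the full class: EgyC, EgyR, EfyC, EfyR.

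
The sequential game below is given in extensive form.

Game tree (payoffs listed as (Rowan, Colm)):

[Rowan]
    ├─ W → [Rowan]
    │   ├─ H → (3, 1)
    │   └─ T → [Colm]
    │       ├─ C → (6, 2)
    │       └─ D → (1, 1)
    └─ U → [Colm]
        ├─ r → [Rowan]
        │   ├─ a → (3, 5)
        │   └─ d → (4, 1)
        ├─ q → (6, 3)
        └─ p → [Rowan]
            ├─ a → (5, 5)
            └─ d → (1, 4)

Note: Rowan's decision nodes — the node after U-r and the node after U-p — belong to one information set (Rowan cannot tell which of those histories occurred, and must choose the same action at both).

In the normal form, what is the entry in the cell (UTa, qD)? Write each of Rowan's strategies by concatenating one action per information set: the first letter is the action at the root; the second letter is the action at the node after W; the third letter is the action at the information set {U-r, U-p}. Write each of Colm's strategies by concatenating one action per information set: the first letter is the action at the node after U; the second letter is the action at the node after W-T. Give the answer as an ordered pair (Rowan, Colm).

(6, 3)

Trace the play path from the root:
  Rowan plays U
  Colm plays q at [U]
→ terminal payoff (6, 3).
(Rowan's choice at the node after W is never reached on this path, so it doesn't affect the outcome.)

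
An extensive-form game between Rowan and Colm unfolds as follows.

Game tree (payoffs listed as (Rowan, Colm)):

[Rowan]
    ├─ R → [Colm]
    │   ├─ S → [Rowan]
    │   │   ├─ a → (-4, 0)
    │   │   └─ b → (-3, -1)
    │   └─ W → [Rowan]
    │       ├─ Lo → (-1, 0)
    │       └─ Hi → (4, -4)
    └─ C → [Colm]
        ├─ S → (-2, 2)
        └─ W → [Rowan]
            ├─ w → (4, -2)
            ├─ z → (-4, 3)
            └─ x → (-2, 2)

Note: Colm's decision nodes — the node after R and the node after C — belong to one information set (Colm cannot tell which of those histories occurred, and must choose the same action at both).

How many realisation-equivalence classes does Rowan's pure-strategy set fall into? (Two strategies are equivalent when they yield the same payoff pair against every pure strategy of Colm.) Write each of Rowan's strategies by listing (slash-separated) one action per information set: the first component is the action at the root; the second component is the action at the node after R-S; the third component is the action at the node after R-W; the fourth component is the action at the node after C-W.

7

Rowan has 24 pure strategies: R/a/Lo/w, R/a/Lo/z, R/a/Lo/x, R/a/Hi/w, R/a/Hi/z, R/a/Hi/x, R/b/Lo/w, R/b/Lo/z, R/b/Lo/x, R/b/Hi/w, R/b/Hi/z, R/b/Hi/x, C/a/Lo/w, C/a/Lo/z, C/a/Lo/x, C/a/Hi/w, C/a/Hi/z, C/a/Hi/x, C/b/Lo/w, C/b/Lo/z, C/b/Lo/x, C/b/Hi/w, C/b/Hi/z, C/b/Hi/x. Columns: S, W.
{R/a/Lo/w, R/a/Lo/z, R/a/Lo/x} → row (-4,0) (-1,0)
{R/a/Hi/w, R/a/Hi/z, R/a/Hi/x} → row (-4,0) (4,-4)
{R/b/Lo/w, R/b/Lo/z, R/b/Lo/x} → row (-3,-1) (-1,0)
{R/b/Hi/w, R/b/Hi/z, R/b/Hi/x} → row (-3,-1) (4,-4)
{C/a/Lo/w, C/a/Hi/w, C/b/Lo/w, C/b/Hi/w} → row (-2,2) (4,-2)
{C/a/Lo/z, C/a/Hi/z, C/b/Lo/z, C/b/Hi/z} → row (-2,2) (-4,3)
{C/a/Lo/x, C/a/Hi/x, C/b/Lo/x, C/b/Hi/x} → row (-2,2) (-2,2)
That's 7 distinct rows out of 24 strategies.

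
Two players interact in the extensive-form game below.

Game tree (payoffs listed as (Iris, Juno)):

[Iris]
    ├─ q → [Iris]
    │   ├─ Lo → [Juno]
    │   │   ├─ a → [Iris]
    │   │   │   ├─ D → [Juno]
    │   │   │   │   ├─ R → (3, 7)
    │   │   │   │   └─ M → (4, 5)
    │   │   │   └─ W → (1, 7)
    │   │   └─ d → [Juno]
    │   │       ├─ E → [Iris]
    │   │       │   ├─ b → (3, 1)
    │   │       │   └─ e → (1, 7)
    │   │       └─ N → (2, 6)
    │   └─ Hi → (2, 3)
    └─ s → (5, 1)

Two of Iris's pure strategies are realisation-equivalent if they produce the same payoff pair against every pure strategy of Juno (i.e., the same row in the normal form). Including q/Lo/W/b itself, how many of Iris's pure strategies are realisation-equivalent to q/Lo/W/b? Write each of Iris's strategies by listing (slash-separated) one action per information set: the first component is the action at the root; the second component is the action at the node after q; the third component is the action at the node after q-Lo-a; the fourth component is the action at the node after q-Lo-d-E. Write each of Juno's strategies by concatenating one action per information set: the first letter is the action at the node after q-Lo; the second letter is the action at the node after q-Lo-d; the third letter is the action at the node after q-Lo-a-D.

Row for q/Lo/W/b (columns aER, aEM, aNR, aNM, dER, dEM, dNR, dNM): (1,7) (1,7) (1,7) (1,7) (3,1) (3,1) (2,6) (2,6).
Every one of Iris's information sets is on the play path for some reply by Juno when Iris follows q/Lo/W/b.
Changing the action at any of them therefore changes at least one column, so only q/Lo/W/b itself gives this row.

1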